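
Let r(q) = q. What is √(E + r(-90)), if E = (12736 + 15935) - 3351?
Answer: 29*√30 ≈ 158.84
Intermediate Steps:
E = 25320 (E = 28671 - 3351 = 25320)
√(E + r(-90)) = √(25320 - 90) = √25230 = 29*√30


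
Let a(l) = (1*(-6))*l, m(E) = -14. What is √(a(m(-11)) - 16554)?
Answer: 3*I*√1830 ≈ 128.34*I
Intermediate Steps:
a(l) = -6*l
√(a(m(-11)) - 16554) = √(-6*(-14) - 16554) = √(84 - 16554) = √(-16470) = 3*I*√1830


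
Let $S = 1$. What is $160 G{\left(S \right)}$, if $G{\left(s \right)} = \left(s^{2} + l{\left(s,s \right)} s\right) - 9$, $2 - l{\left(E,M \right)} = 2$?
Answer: $-1280$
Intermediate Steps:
$l{\left(E,M \right)} = 0$ ($l{\left(E,M \right)} = 2 - 2 = 0$)
$G{\left(s \right)} = -9 + s^{2}$ ($G{\left(s \right)} = \left(s^{2} + 0 s\right) - 9 = \left(s^{2} + 0\right) - 9 = s^{2} - 9 = -9 + s^{2}$)
$160 G{\left(S \right)} = 160 \left(-9 + 1^{2}\right) = 160 \left(-9 + 1\right) = 160 \left(-8\right) = -1280$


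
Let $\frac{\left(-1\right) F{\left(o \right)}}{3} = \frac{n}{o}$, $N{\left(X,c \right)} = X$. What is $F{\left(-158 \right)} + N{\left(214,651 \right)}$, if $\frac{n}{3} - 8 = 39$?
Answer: $\frac{34235}{158} \approx 216.68$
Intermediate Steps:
$n = 141$ ($n = 24 + 3 \cdot 39 = 24 + 117 = 141$)
$F{\left(o \right)} = - \frac{423}{o}$ ($F{\left(o \right)} = - 3 \frac{141}{o} = - \frac{423}{o}$)
$F{\left(-158 \right)} + N{\left(214,651 \right)} = - \frac{423}{-158} + 214 = \left(-423\right) \left(- \frac{1}{158}\right) + 214 = \frac{423}{158} + 214 = \frac{34235}{158}$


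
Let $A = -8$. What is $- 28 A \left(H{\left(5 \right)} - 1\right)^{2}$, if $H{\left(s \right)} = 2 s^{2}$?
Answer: $537824$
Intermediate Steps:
$- 28 A \left(H{\left(5 \right)} - 1\right)^{2} = \left(-28\right) \left(-8\right) \left(2 \cdot 5^{2} - 1\right)^{2} = 224 \left(2 \cdot 25 - 1\right)^{2} = 224 \left(50 - 1\right)^{2} = 224 \cdot 49^{2} = 224 \cdot 2401 = 537824$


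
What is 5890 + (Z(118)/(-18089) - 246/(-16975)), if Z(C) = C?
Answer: 1808590411594/307060775 ≈ 5890.0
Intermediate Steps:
5890 + (Z(118)/(-18089) - 246/(-16975)) = 5890 + (118/(-18089) - 246/(-16975)) = 5890 + (118*(-1/18089) - 246*(-1/16975)) = 5890 + (-118/18089 + 246/16975) = 5890 + 2446844/307060775 = 1808590411594/307060775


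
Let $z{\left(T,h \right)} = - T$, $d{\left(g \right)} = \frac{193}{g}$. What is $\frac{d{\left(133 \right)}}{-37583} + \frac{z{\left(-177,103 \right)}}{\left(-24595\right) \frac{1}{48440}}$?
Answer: $- \frac{8571375661631}{24587813341} \approx -348.6$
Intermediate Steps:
$\frac{d{\left(133 \right)}}{-37583} + \frac{z{\left(-177,103 \right)}}{\left(-24595\right) \frac{1}{48440}} = \frac{193 \cdot \frac{1}{133}}{-37583} + \frac{\left(-1\right) \left(-177\right)}{\left(-24595\right) \frac{1}{48440}} = 193 \cdot \frac{1}{133} \left(- \frac{1}{37583}\right) + \frac{177}{\left(-24595\right) \frac{1}{48440}} = \frac{193}{133} \left(- \frac{1}{37583}\right) + \frac{177}{- \frac{4919}{9688}} = - \frac{193}{4998539} + 177 \left(- \frac{9688}{4919}\right) = - \frac{193}{4998539} - \frac{1714776}{4919} = - \frac{8571375661631}{24587813341}$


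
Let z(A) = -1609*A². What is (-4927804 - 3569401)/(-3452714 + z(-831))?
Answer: 8497205/1114565363 ≈ 0.0076238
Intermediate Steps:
(-4927804 - 3569401)/(-3452714 + z(-831)) = (-4927804 - 3569401)/(-3452714 - 1609*(-831)²) = -8497205/(-3452714 - 1609*690561) = -8497205/(-3452714 - 1111112649) = -8497205/(-1114565363) = -8497205*(-1/1114565363) = 8497205/1114565363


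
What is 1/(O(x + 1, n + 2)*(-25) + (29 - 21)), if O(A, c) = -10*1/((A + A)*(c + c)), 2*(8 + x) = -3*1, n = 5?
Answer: 119/827 ≈ 0.14389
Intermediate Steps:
x = -19/2 (x = -8 + (-3*1)/2 = -8 + (1/2)*(-3) = -8 - 3/2 = -19/2 ≈ -9.5000)
O(A, c) = -5/(2*A*c) (O(A, c) = -10*1/(4*A*c) = -5/(2*A*c))
1/(O(x + 1, n + 2)*(-25) + (29 - 21)) = 1/(-5/(2*(-19/2 + 1)*(5 + 2))*(-25) + (29 - 21)) = 1/(-5/2/(-17/2*7)*(-25) + 8) = 1/(-5/2*(-2/17)*1/7*(-25) + 8) = 1/((5/119)*(-25) + 8) = 1/(-125/119 + 8) = 1/(827/119) = 119/827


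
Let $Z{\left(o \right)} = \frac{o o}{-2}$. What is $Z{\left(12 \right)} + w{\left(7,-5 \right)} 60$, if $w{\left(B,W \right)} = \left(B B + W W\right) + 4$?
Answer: $4608$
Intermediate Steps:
$w{\left(B,W \right)} = 4 + B^{2} + W^{2}$ ($w{\left(B,W \right)} = \left(B^{2} + W^{2}\right) + 4 = 4 + B^{2} + W^{2}$)
$Z{\left(o \right)} = - \frac{o^{2}}{2}$ ($Z{\left(o \right)} = o^{2} \left(- \frac{1}{2}\right) = - \frac{o^{2}}{2}$)
$Z{\left(12 \right)} + w{\left(7,-5 \right)} 60 = - \frac{12^{2}}{2} + \left(4 + 7^{2} + \left(-5\right)^{2}\right) 60 = \left(- \frac{1}{2}\right) 144 + \left(4 + 49 + 25\right) 60 = -72 + 78 \cdot 60 = -72 + 4680 = 4608$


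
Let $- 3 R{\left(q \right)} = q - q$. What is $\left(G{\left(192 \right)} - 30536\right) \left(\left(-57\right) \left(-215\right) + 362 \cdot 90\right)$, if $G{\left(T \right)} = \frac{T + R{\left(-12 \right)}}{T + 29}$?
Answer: $- \frac{302558416440}{221} \approx -1.369 \cdot 10^{9}$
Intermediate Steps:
$R{\left(q \right)} = 0$ ($R{\left(q \right)} = - \frac{q - q}{3} = \left(- \frac{1}{3}\right) 0 = 0$)
$G{\left(T \right)} = \frac{T}{29 + T}$ ($G{\left(T \right)} = \frac{T + 0}{T + 29} = \frac{T}{29 + T}$)
$\left(G{\left(192 \right)} - 30536\right) \left(\left(-57\right) \left(-215\right) + 362 \cdot 90\right) = \left(\frac{192}{29 + 192} - 30536\right) \left(\left(-57\right) \left(-215\right) + 362 \cdot 90\right) = \left(\frac{192}{221} - 30536\right) \left(12255 + 32580\right) = \left(192 \cdot \frac{1}{221} - 30536\right) 44835 = \left(\frac{192}{221} - 30536\right) 44835 = \left(- \frac{6748264}{221}\right) 44835 = - \frac{302558416440}{221}$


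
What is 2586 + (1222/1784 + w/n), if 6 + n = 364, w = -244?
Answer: 412901993/159668 ≈ 2586.0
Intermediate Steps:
n = 358 (n = -6 + 364 = 358)
2586 + (1222/1784 + w/n) = 2586 + (1222/1784 - 244/358) = 2586 + (1222*(1/1784) - 244*1/358) = 2586 + (611/892 - 122/179) = 2586 + 545/159668 = 412901993/159668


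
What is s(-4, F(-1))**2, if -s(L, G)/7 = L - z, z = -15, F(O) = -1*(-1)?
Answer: 5929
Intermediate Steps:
F(O) = 1
s(L, G) = -105 - 7*L (s(L, G) = -7*(L - 1*(-15)) = -7*(L + 15) = -7*(15 + L) = -105 - 7*L)
s(-4, F(-1))**2 = (-105 - 7*(-4))**2 = (-105 + 28)**2 = (-77)**2 = 5929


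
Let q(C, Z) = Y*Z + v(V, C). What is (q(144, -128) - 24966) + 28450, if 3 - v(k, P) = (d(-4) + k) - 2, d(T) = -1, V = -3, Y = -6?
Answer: 4261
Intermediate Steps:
v(k, P) = 6 - k (v(k, P) = 3 - ((-1 + k) - 2) = 3 - (-3 + k) = 3 + (3 - k) = 6 - k)
q(C, Z) = 9 - 6*Z (q(C, Z) = -6*Z + (6 - 1*(-3)) = -6*Z + (6 + 3) = -6*Z + 9 = 9 - 6*Z)
(q(144, -128) - 24966) + 28450 = ((9 - 6*(-128)) - 24966) + 28450 = ((9 + 768) - 24966) + 28450 = (777 - 24966) + 28450 = -24189 + 28450 = 4261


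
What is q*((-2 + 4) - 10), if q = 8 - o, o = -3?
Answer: -88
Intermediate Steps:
q = 11 (q = 8 - 1*(-3) = 8 + 3 = 11)
q*((-2 + 4) - 10) = 11*((-2 + 4) - 10) = 11*(2 - 10) = 11*(-8) = -88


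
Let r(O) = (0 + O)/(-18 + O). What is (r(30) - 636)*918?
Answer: -581553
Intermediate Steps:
r(O) = O/(-18 + O)
(r(30) - 636)*918 = (30/(-18 + 30) - 636)*918 = (30/12 - 636)*918 = (30*(1/12) - 636)*918 = (5/2 - 636)*918 = -1267/2*918 = -581553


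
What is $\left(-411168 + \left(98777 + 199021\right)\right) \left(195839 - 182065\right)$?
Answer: $-1561558380$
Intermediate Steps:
$\left(-411168 + \left(98777 + 199021\right)\right) \left(195839 - 182065\right) = \left(-411168 + 297798\right) 13774 = \left(-113370\right) 13774 = -1561558380$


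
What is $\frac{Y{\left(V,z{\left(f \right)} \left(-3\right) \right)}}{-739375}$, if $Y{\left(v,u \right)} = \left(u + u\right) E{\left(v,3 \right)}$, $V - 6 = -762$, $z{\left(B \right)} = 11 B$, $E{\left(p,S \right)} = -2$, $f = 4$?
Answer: $- \frac{528}{739375} \approx -0.00071412$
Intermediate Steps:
$V = -756$ ($V = 6 - 762 = -756$)
$Y{\left(v,u \right)} = - 4 u$ ($Y{\left(v,u \right)} = \left(u + u\right) \left(-2\right) = 2 u \left(-2\right) = - 4 u$)
$\frac{Y{\left(V,z{\left(f \right)} \left(-3\right) \right)}}{-739375} = \frac{\left(-4\right) 11 \cdot 4 \left(-3\right)}{-739375} = - 4 \cdot 44 \left(-3\right) \left(- \frac{1}{739375}\right) = \left(-4\right) \left(-132\right) \left(- \frac{1}{739375}\right) = 528 \left(- \frac{1}{739375}\right) = - \frac{528}{739375}$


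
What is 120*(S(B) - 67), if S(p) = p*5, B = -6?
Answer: -11640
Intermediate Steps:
S(p) = 5*p
120*(S(B) - 67) = 120*(5*(-6) - 67) = 120*(-30 - 67) = 120*(-97) = -11640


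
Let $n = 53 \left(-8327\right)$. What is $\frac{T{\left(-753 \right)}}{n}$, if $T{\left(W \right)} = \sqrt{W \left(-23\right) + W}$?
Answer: $- \frac{\sqrt{16566}}{441331} \approx -0.00029164$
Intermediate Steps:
$T{\left(W \right)} = \sqrt{22} \sqrt{- W}$ ($T{\left(W \right)} = \sqrt{- 23 W + W} = \sqrt{- 22 W} = \sqrt{22} \sqrt{- W}$)
$n = -441331$
$\frac{T{\left(-753 \right)}}{n} = \frac{\sqrt{22} \sqrt{\left(-1\right) \left(-753\right)}}{-441331} = \sqrt{22} \sqrt{753} \left(- \frac{1}{441331}\right) = \sqrt{16566} \left(- \frac{1}{441331}\right) = - \frac{\sqrt{16566}}{441331}$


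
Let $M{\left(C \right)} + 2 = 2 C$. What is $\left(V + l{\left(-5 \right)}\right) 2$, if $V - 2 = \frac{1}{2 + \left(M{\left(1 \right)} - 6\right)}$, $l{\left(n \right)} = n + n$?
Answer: $- \frac{33}{2} \approx -16.5$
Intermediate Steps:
$l{\left(n \right)} = 2 n$
$M{\left(C \right)} = -2 + 2 C$
$V = \frac{7}{4}$ ($V = 2 + \frac{1}{2 + \left(\left(-2 + 2 \cdot 1\right) - 6\right)} = 2 + \frac{1}{2 + \left(\left(-2 + 2\right) - 6\right)} = 2 + \frac{1}{2 + \left(0 - 6\right)} = 2 + \frac{1}{2 - 6} = 2 + \frac{1}{-4} = 2 - \frac{1}{4} = \frac{7}{4} \approx 1.75$)
$\left(V + l{\left(-5 \right)}\right) 2 = \left(\frac{7}{4} + 2 \left(-5\right)\right) 2 = \left(\frac{7}{4} - 10\right) 2 = \left(- \frac{33}{4}\right) 2 = - \frac{33}{2}$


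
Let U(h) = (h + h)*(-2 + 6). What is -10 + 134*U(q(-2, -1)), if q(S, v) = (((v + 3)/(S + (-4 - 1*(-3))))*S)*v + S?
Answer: -10750/3 ≈ -3583.3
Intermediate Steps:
q(S, v) = S + S*v*(3 + v)/(-1 + S) (q(S, v) = (((3 + v)/(S + (-4 + 3)))*S)*v + S = (((3 + v)/(S - 1))*S)*v + S = (((3 + v)/(-1 + S))*S)*v + S = (S*(3 + v)/(-1 + S))*v + S = S*v*(3 + v)/(-1 + S) + S = S + S*v*(3 + v)/(-1 + S))
U(h) = 8*h (U(h) = (2*h)*4 = 8*h)
-10 + 134*U(q(-2, -1)) = -10 + 134*(8*(-2*(-1 - 2 + (-1)² + 3*(-1))/(-1 - 2))) = -10 + 134*(8*(-2*(-1 - 2 + 1 - 3)/(-3))) = -10 + 134*(8*(-2*(-⅓)*(-5))) = -10 + 134*(8*(-10/3)) = -10 + 134*(-80/3) = -10 - 10720/3 = -10750/3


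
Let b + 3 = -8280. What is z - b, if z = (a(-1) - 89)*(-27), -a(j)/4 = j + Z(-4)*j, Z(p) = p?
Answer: 11010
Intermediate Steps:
a(j) = 12*j (a(j) = -4*(j - 4*j) = -(-12)*j = 12*j)
b = -8283 (b = -3 - 8280 = -8283)
z = 2727 (z = (12*(-1) - 89)*(-27) = (-12 - 89)*(-27) = -101*(-27) = 2727)
z - b = 2727 - 1*(-8283) = 2727 + 8283 = 11010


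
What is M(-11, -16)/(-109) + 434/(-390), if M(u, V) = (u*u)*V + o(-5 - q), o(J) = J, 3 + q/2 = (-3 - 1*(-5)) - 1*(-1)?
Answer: 354842/21255 ≈ 16.695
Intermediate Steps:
q = 0 (q = -6 + 2*((-3 - 1*(-5)) - 1*(-1)) = -6 + 2*((-3 + 5) + 1) = -6 + 2*(2 + 1) = -6 + 2*3 = -6 + 6 = 0)
M(u, V) = -5 + V*u² (M(u, V) = (u*u)*V + (-5 - 1*0) = u²*V + (-5 + 0) = V*u² - 5 = -5 + V*u²)
M(-11, -16)/(-109) + 434/(-390) = (-5 - 16*(-11)²)/(-109) + 434/(-390) = (-5 - 16*121)*(-1/109) + 434*(-1/390) = (-5 - 1936)*(-1/109) - 217/195 = -1941*(-1/109) - 217/195 = 1941/109 - 217/195 = 354842/21255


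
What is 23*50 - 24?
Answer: 1126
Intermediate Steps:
23*50 - 24 = 1150 - 24 = 1126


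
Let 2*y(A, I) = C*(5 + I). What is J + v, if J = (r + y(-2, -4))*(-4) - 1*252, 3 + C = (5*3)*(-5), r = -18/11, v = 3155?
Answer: 33721/11 ≈ 3065.5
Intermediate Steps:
r = -18/11 (r = -18*1/11 = -18/11 ≈ -1.6364)
C = -78 (C = -3 + (5*3)*(-5) = -3 + 15*(-5) = -3 - 75 = -78)
y(A, I) = -195 - 39*I (y(A, I) = (-78*(5 + I))/2 = (-390 - 78*I)/2 = -195 - 39*I)
J = -984/11 (J = (-18/11 + (-195 - 39*(-4)))*(-4) - 1*252 = (-18/11 + (-195 + 156))*(-4) - 252 = (-18/11 - 39)*(-4) - 252 = -447/11*(-4) - 252 = 1788/11 - 252 = -984/11 ≈ -89.455)
J + v = -984/11 + 3155 = 33721/11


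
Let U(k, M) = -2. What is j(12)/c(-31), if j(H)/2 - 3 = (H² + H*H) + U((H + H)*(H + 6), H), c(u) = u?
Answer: -578/31 ≈ -18.645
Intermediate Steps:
j(H) = 2 + 4*H² (j(H) = 6 + 2*((H² + H*H) - 2) = 6 + 2*((H² + H²) - 2) = 6 + 2*(2*H² - 2) = 6 + 2*(-2 + 2*H²) = 6 + (-4 + 4*H²) = 2 + 4*H²)
j(12)/c(-31) = (2 + 4*12²)/(-31) = (2 + 4*144)*(-1/31) = (2 + 576)*(-1/31) = 578*(-1/31) = -578/31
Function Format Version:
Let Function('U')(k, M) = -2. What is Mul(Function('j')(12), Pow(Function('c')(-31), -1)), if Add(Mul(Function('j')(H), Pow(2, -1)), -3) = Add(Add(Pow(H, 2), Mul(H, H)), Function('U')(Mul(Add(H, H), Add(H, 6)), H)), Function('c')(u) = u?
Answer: Rational(-578, 31) ≈ -18.645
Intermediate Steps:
Function('j')(H) = Add(2, Mul(4, Pow(H, 2))) (Function('j')(H) = Add(6, Mul(2, Add(Add(Pow(H, 2), Mul(H, H)), -2))) = Add(6, Mul(2, Add(Add(Pow(H, 2), Pow(H, 2)), -2))) = Add(6, Mul(2, Add(Mul(2, Pow(H, 2)), -2))) = Add(6, Mul(2, Add(-2, Mul(2, Pow(H, 2))))) = Add(6, Add(-4, Mul(4, Pow(H, 2)))) = Add(2, Mul(4, Pow(H, 2))))
Mul(Function('j')(12), Pow(Function('c')(-31), -1)) = Mul(Add(2, Mul(4, Pow(12, 2))), Pow(-31, -1)) = Mul(Add(2, Mul(4, 144)), Rational(-1, 31)) = Mul(Add(2, 576), Rational(-1, 31)) = Mul(578, Rational(-1, 31)) = Rational(-578, 31)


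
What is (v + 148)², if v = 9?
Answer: 24649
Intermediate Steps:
(v + 148)² = (9 + 148)² = 157² = 24649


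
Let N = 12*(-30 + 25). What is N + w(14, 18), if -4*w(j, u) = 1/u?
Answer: -4321/72 ≈ -60.014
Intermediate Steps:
w(j, u) = -1/(4*u)
N = -60 (N = 12*(-5) = -60)
N + w(14, 18) = -60 - ¼/18 = -60 - ¼*1/18 = -60 - 1/72 = -4321/72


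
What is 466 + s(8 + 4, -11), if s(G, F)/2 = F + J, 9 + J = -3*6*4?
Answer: 282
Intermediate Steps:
J = -81 (J = -9 - 3*6*4 = -9 - 18*4 = -9 - 72 = -81)
s(G, F) = -162 + 2*F (s(G, F) = 2*(F - 81) = 2*(-81 + F) = -162 + 2*F)
466 + s(8 + 4, -11) = 466 + (-162 + 2*(-11)) = 466 + (-162 - 22) = 466 - 184 = 282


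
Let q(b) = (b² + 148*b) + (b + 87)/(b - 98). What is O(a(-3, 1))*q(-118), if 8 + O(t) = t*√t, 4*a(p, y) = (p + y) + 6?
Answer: 5352263/216 ≈ 24779.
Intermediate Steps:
q(b) = b² + 148*b + (87 + b)/(-98 + b) (q(b) = (b² + 148*b) + (87 + b)/(-98 + b) = b² + 148*b + (87 + b)/(-98 + b))
a(p, y) = 3/2 + p/4 + y/4 (a(p, y) = ((p + y) + 6)/4 = (6 + p + y)/4 = 3/2 + p/4 + y/4)
O(t) = -8 + t^(3/2) (O(t) = -8 + t*√t = -8 + t^(3/2))
O(a(-3, 1))*q(-118) = (-8 + (3/2 + (¼)*(-3) + (¼)*1)^(3/2))*((87 + (-118)³ - 14503*(-118) + 50*(-118)²)/(-98 - 118)) = (-8 + (3/2 - ¾ + ¼)^(3/2))*((87 - 1643032 + 1711354 + 50*13924)/(-216)) = (-8 + 1^(3/2))*(-(87 - 1643032 + 1711354 + 696200)/216) = (-8 + 1)*(-1/216*764609) = -7*(-764609/216) = 5352263/216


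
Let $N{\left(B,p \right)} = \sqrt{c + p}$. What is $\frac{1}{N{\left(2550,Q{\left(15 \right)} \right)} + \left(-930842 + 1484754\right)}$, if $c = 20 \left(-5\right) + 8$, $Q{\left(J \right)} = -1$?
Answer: $\frac{553912}{306818503837} - \frac{i \sqrt{93}}{306818503837} \approx 1.8053 \cdot 10^{-6} - 3.1431 \cdot 10^{-11} i$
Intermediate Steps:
$c = -92$ ($c = -100 + 8 = -92$)
$N{\left(B,p \right)} = \sqrt{-92 + p}$
$\frac{1}{N{\left(2550,Q{\left(15 \right)} \right)} + \left(-930842 + 1484754\right)} = \frac{1}{\sqrt{-92 - 1} + \left(-930842 + 1484754\right)} = \frac{1}{\sqrt{-93} + 553912} = \frac{1}{i \sqrt{93} + 553912} = \frac{1}{553912 + i \sqrt{93}}$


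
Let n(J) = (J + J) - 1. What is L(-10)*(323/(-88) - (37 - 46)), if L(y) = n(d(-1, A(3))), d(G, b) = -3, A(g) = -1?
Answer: -3283/88 ≈ -37.307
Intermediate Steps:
n(J) = -1 + 2*J (n(J) = 2*J - 1 = -1 + 2*J)
L(y) = -7 (L(y) = -1 + 2*(-3) = -1 - 6 = -7)
L(-10)*(323/(-88) - (37 - 46)) = -7*(323/(-88) - (37 - 46)) = -7*(323*(-1/88) - 1*(-9)) = -7*(-323/88 + 9) = -7*469/88 = -3283/88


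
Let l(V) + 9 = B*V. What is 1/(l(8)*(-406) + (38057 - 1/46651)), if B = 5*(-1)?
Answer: 46651/2703472100 ≈ 1.7256e-5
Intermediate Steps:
B = -5
l(V) = -9 - 5*V
1/(l(8)*(-406) + (38057 - 1/46651)) = 1/((-9 - 5*8)*(-406) + (38057 - 1/46651)) = 1/((-9 - 40)*(-406) + (38057 - 1*1/46651)) = 1/(-49*(-406) + (38057 - 1/46651)) = 1/(19894 + 1775397106/46651) = 1/(2703472100/46651) = 46651/2703472100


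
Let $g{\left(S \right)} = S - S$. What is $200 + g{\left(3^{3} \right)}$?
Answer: $200$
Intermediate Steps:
$g{\left(S \right)} = 0$
$200 + g{\left(3^{3} \right)} = 200 + 0 = 200$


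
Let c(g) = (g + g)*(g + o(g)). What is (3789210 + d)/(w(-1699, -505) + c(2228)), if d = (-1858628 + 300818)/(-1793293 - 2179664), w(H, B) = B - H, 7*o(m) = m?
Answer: 924391137390/2768248470751 ≈ 0.33393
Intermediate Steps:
o(m) = m/7
c(g) = 16*g²/7 (c(g) = (g + g)*(g + g/7) = (2*g)*(8*g/7) = 16*g²/7)
d = 27330/69701 (d = -1557810/(-3972957) = -1557810*(-1/3972957) = 27330/69701 ≈ 0.39210)
(3789210 + d)/(w(-1699, -505) + c(2228)) = (3789210 + 27330/69701)/((-505 - 1*(-1699)) + (16/7)*2228²) = 264111753540/(69701*((-505 + 1699) + (16/7)*4963984)) = 264111753540/(69701*(1194 + 79423744/7)) = 264111753540/(69701*(79432102/7)) = (264111753540/69701)*(7/79432102) = 924391137390/2768248470751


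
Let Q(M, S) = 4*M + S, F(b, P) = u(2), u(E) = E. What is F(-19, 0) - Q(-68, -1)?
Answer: 275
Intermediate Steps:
F(b, P) = 2
Q(M, S) = S + 4*M
F(-19, 0) - Q(-68, -1) = 2 - (-1 + 4*(-68)) = 2 - (-1 - 272) = 2 - 1*(-273) = 2 + 273 = 275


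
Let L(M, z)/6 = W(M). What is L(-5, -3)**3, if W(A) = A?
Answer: -27000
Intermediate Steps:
L(M, z) = 6*M
L(-5, -3)**3 = (6*(-5))**3 = (-30)**3 = -27000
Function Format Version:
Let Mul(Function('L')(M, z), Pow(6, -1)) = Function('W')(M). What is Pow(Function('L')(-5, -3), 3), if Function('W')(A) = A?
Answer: -27000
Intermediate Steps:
Function('L')(M, z) = Mul(6, M)
Pow(Function('L')(-5, -3), 3) = Pow(Mul(6, -5), 3) = Pow(-30, 3) = -27000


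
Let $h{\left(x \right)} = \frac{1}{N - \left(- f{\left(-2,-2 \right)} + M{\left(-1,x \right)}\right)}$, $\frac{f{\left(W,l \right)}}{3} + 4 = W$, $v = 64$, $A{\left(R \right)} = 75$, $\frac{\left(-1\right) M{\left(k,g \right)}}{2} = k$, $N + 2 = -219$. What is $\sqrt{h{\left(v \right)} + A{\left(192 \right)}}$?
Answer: $\frac{\sqrt{4355834}}{241} \approx 8.66$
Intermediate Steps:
$N = -221$ ($N = -2 - 219 = -221$)
$M{\left(k,g \right)} = - 2 k$
$f{\left(W,l \right)} = -12 + 3 W$
$h{\left(x \right)} = - \frac{1}{241}$ ($h{\left(x \right)} = \frac{1}{-221 + \left(\left(-12 + 3 \left(-2\right)\right) - \left(-2\right) \left(-1\right)\right)} = \frac{1}{-221 - 20} = \frac{1}{-241} = - \frac{1}{241}$)
$\sqrt{h{\left(v \right)} + A{\left(192 \right)}} = \sqrt{- \frac{1}{241} + 75} = \sqrt{\frac{18074}{241}} = \frac{\sqrt{4355834}}{241}$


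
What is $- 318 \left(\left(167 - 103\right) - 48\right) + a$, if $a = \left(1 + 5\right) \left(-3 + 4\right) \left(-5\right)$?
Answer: $-5118$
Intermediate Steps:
$a = -30$ ($a = 6 \cdot 1 \left(-5\right) = 6 \left(-5\right) = -30$)
$- 318 \left(\left(167 - 103\right) - 48\right) + a = - 318 \left(\left(167 - 103\right) - 48\right) - 30 = - 318 \left(64 - 48\right) - 30 = \left(-318\right) 16 - 30 = -5088 - 30 = -5118$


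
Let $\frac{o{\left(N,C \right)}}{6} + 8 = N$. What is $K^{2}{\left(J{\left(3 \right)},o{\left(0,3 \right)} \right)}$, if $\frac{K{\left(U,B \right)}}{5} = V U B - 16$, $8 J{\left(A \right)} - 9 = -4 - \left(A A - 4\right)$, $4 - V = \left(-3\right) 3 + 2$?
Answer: $6400$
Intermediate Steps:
$o{\left(N,C \right)} = -48 + 6 N$
$V = 11$ ($V = 4 - \left(\left(-3\right) 3 + 2\right) = 4 - \left(-9 + 2\right) = 4 - -7 = 4 + 7 = 11$)
$J{\left(A \right)} = \frac{9}{8} - \frac{A^{2}}{8}$ ($J{\left(A \right)} = \frac{9}{8} + \frac{-4 - \left(A A - 4\right)}{8} = \frac{9}{8} + \frac{-4 - \left(A^{2} - 4\right)}{8} = \frac{9}{8} + \frac{-4 - \left(-4 + A^{2}\right)}{8} = \frac{9}{8} + \frac{\left(-1\right) A^{2}}{8} = \frac{9}{8} - \frac{A^{2}}{8}$)
$K{\left(U,B \right)} = -80 + 55 B U$ ($K{\left(U,B \right)} = 5 \left(11 U B - 16\right) = 5 \left(11 B U - 16\right) = 5 \left(-16 + 11 B U\right) = -80 + 55 B U$)
$K^{2}{\left(J{\left(3 \right)},o{\left(0,3 \right)} \right)} = \left(-80 + 55 \left(-48 + 6 \cdot 0\right) \left(\frac{9}{8} - \frac{3^{2}}{8}\right)\right)^{2} = \left(-80 + 55 \left(-48 + 0\right) \left(\frac{9}{8} - \frac{9}{8}\right)\right)^{2} = \left(-80 + 55 \left(-48\right) \left(\frac{9}{8} - \frac{9}{8}\right)\right)^{2} = \left(-80 + 55 \left(-48\right) 0\right)^{2} = \left(-80 + 0\right)^{2} = \left(-80\right)^{2} = 6400$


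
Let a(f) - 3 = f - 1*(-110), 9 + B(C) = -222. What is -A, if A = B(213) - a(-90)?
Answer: 254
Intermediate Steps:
B(C) = -231 (B(C) = -9 - 222 = -231)
a(f) = 113 + f (a(f) = 3 + (f - 1*(-110)) = 3 + (f + 110) = 3 + (110 + f) = 113 + f)
A = -254 (A = -231 - (113 - 90) = -231 - 1*23 = -231 - 23 = -254)
-A = -1*(-254) = 254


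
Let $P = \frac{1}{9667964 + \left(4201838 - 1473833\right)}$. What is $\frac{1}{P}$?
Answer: $12395969$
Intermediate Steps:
$P = \frac{1}{12395969}$ ($P = \frac{1}{9667964 + \left(4201838 - 1473833\right)} = \frac{1}{9667964 + 2728005} = \frac{1}{12395969} \approx 8.0671 \cdot 10^{-8}$)
$\frac{1}{P} = \frac{1}{\frac{1}{12395969}} = 12395969$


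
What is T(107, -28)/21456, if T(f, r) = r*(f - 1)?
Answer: -371/2682 ≈ -0.13833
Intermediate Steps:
T(f, r) = r*(-1 + f)
T(107, -28)/21456 = -28*(-1 + 107)/21456 = -28*106*(1/21456) = -2968*1/21456 = -371/2682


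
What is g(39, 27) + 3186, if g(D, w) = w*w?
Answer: 3915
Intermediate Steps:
g(D, w) = w²
g(39, 27) + 3186 = 27² + 3186 = 729 + 3186 = 3915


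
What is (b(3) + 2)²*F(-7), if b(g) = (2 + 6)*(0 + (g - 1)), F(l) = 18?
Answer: 5832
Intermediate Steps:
b(g) = -8 + 8*g (b(g) = 8*(0 + (-1 + g)) = 8*(-1 + g) = -8 + 8*g)
(b(3) + 2)²*F(-7) = ((-8 + 8*3) + 2)²*18 = ((-8 + 24) + 2)²*18 = (16 + 2)²*18 = 18²*18 = 324*18 = 5832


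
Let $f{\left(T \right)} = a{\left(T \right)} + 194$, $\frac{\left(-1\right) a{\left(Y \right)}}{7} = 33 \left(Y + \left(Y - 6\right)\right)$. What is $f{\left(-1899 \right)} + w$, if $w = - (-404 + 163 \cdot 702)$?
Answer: $764896$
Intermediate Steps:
$a{\left(Y \right)} = 1386 - 462 Y$ ($a{\left(Y \right)} = - 7 \cdot 33 \left(Y + \left(Y - 6\right)\right) = - 7 \cdot 33 \left(Y + \left(-6 + Y\right)\right) = - 7 \cdot 33 \left(-6 + 2 Y\right) = - 7 \left(-198 + 66 Y\right) = 1386 - 462 Y$)
$f{\left(T \right)} = 1580 - 462 T$ ($f{\left(T \right)} = \left(1386 - 462 T\right) + 194 = 1580 - 462 T$)
$w = -114022$ ($w = - (-404 + 114426) = \left(-1\right) 114022 = -114022$)
$f{\left(-1899 \right)} + w = \left(1580 - -877338\right) - 114022 = \left(1580 + 877338\right) - 114022 = 878918 - 114022 = 764896$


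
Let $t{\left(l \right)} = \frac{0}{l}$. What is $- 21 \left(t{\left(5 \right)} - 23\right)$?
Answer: $483$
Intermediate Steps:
$t{\left(l \right)} = 0$
$- 21 \left(t{\left(5 \right)} - 23\right) = - 21 \left(0 - 23\right) = \left(-21\right) \left(-23\right) = 483$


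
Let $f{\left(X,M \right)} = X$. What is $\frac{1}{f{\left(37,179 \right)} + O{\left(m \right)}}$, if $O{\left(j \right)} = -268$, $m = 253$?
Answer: $- \frac{1}{231} \approx -0.004329$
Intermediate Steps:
$\frac{1}{f{\left(37,179 \right)} + O{\left(m \right)}} = \frac{1}{37 - 268} = \frac{1}{-231} = - \frac{1}{231}$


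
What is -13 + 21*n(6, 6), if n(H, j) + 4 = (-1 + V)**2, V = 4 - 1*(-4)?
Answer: 932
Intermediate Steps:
V = 8 (V = 4 + 4 = 8)
n(H, j) = 45 (n(H, j) = -4 + (-1 + 8)**2 = -4 + 7**2 = -4 + 49 = 45)
-13 + 21*n(6, 6) = -13 + 21*45 = -13 + 945 = 932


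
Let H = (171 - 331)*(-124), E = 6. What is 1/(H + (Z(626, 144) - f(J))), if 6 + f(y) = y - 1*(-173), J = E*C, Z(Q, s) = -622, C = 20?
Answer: 1/18931 ≈ 5.2823e-5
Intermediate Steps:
J = 120 (J = 6*20 = 120)
f(y) = 167 + y (f(y) = -6 + (y - 1*(-173)) = -6 + (y + 173) = -6 + (173 + y) = 167 + y)
H = 19840 (H = -160*(-124) = 19840)
1/(H + (Z(626, 144) - f(J))) = 1/(19840 + (-622 - (167 + 120))) = 1/(19840 + (-622 - 1*287)) = 1/(19840 + (-622 - 287)) = 1/(19840 - 909) = 1/18931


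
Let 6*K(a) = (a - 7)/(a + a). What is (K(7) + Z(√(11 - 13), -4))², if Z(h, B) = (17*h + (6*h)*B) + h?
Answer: -72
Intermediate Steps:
K(a) = (-7 + a)/(12*a) (K(a) = ((a - 7)/(a + a))/6 = ((-7 + a)/((2*a)))/6 = ((-7 + a)*(1/(2*a)))/6 = ((-7 + a)/(2*a))/6 = (-7 + a)/(12*a))
Z(h, B) = 18*h + 6*B*h (Z(h, B) = (17*h + 6*B*h) + h = 18*h + 6*B*h)
(K(7) + Z(√(11 - 13), -4))² = ((1/12)*(-7 + 7)/7 + 6*√(11 - 13)*(3 - 4))² = ((1/12)*(⅐)*0 + 6*√(-2)*(-1))² = (0 + 6*(I*√2)*(-1))² = (0 - 6*I*√2)² = (-6*I*√2)² = -72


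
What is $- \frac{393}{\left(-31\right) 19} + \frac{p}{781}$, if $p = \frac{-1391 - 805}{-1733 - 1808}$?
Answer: $\frac{1088143197}{1628891869} \approx 0.66803$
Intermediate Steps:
$p = \frac{2196}{3541}$ ($p = - \frac{2196}{-3541} = \left(-2196\right) \left(- \frac{1}{3541}\right) = \frac{2196}{3541} \approx 0.62016$)
$- \frac{393}{\left(-31\right) 19} + \frac{p}{781} = - \frac{393}{\left(-31\right) 19} + \frac{2196}{3541 \cdot 781} = - \frac{393}{-589} + \frac{2196}{3541} \cdot \frac{1}{781} = \left(-393\right) \left(- \frac{1}{589}\right) + \frac{2196}{2765521} = \frac{393}{589} + \frac{2196}{2765521} = \frac{1088143197}{1628891869}$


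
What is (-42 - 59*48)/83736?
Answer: -479/13956 ≈ -0.034322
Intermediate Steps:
(-42 - 59*48)/83736 = (-42 - 2832)*(1/83736) = -2874*1/83736 = -479/13956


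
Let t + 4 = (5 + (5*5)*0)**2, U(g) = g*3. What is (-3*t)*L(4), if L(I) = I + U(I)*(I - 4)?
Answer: -252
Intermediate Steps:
U(g) = 3*g
t = 21 (t = -4 + (5 + (5*5)*0)**2 = -4 + (5 + 25*0)**2 = -4 + (5 + 0)**2 = -4 + 5**2 = -4 + 25 = 21)
L(I) = I + 3*I*(-4 + I) (L(I) = I + (3*I)*(I - 4) = I + (3*I)*(-4 + I) = I + 3*I*(-4 + I))
(-3*t)*L(4) = (-3*21)*(4*(-11 + 3*4)) = -252*(-11 + 12) = -252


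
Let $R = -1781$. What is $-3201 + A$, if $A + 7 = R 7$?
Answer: $-15675$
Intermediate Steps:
$A = -12474$ ($A = -7 - 12467 = -12474$)
$-3201 + A = -3201 - 12474 = -15675$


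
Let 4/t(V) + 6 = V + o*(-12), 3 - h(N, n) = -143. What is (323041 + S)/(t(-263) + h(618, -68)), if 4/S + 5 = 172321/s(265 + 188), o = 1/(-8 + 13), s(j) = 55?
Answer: 12569871121307/5680442782 ≈ 2212.8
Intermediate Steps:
h(N, n) = 146 (h(N, n) = 3 - 1*(-143) = 3 + 143 = 146)
o = ⅕ (o = 1/5 = ⅕ ≈ 0.20000)
t(V) = 4/(-42/5 + V) (t(V) = 4/(-6 + (V + (⅕)*(-12))) = 4/(-6 + (V - 12/5)) = 4/(-6 + (-12/5 + V)) = 4/(-42/5 + V))
S = 110/86023 (S = 4/(-5 + 172321/55) = 4/(172046/55) = 4*(55/172046) = 110/86023 ≈ 0.0012787)
(323041 + S)/(t(-263) + h(618, -68)) = (323041 + 110/86023)/(20/(-42 + 5*(-263)) + 146) = 27788956053/(86023*(20/(-42 - 1315) + 146)) = 27788956053/(86023*(20/(-1357) + 146)) = 27788956053/(86023*(20*(-1/1357) + 146)) = 27788956053/(86023*(-20/1357 + 146)) = 27788956053/(86023*(198102/1357)) = (27788956053/86023)*(1357/198102) = 12569871121307/5680442782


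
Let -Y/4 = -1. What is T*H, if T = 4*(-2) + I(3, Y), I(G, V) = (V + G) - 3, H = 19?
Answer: -76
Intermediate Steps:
Y = 4 (Y = -4*(-1) = 4)
I(G, V) = -3 + G + V (I(G, V) = (G + V) - 3 = -3 + G + V)
T = -4 (T = 4*(-2) + (-3 + 3 + 4) = -8 + 4 = -4)
T*H = -4*19 = -76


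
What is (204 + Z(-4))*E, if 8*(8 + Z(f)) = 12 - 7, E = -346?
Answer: -272129/4 ≈ -68032.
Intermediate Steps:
Z(f) = -59/8 (Z(f) = -8 + (12 - 7)/8 = -8 + (⅛)*5 = -8 + 5/8 = -59/8)
(204 + Z(-4))*E = (204 - 59/8)*(-346) = (1573/8)*(-346) = -272129/4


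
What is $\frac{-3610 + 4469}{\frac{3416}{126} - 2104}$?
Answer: $- \frac{7731}{18692} \approx -0.4136$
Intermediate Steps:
$\frac{-3610 + 4469}{\frac{3416}{126} - 2104} = \frac{859}{3416 \cdot \frac{1}{126} - 2104} = \frac{859}{\frac{244}{9} - 2104} = \frac{859}{- \frac{18692}{9}} = 859 \left(- \frac{9}{18692}\right) = - \frac{7731}{18692}$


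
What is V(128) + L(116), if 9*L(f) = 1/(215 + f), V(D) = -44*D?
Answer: -16777727/2979 ≈ -5632.0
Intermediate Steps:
L(f) = 1/(9*(215 + f))
V(128) + L(116) = -44*128 + 1/(9*(215 + 116)) = -5632 + (1/9)/331 = -5632 + (1/9)*(1/331) = -5632 + 1/2979 = -16777727/2979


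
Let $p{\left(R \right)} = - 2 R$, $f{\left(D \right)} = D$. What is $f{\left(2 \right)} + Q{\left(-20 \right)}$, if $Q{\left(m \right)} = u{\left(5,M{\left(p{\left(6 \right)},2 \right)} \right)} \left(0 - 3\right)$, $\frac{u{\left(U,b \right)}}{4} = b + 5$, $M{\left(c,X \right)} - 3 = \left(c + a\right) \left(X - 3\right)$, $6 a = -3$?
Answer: $-244$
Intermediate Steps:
$a = - \frac{1}{2}$ ($a = \frac{1}{6} \left(-3\right) = - \frac{1}{2} \approx -0.5$)
$M{\left(c,X \right)} = 3 + \left(-3 + X\right) \left(- \frac{1}{2} + c\right)$ ($M{\left(c,X \right)} = 3 + \left(c - \frac{1}{2}\right) \left(X - 3\right) = 3 + \left(- \frac{1}{2} + c\right) \left(-3 + X\right) = 3 + \left(-3 + X\right) \left(- \frac{1}{2} + c\right)$)
$u{\left(U,b \right)} = 20 + 4 b$ ($u{\left(U,b \right)} = 4 \left(b + 5\right) = 4 \left(5 + b\right) = 20 + 4 b$)
$Q{\left(m \right)} = -246$ ($Q{\left(m \right)} = \left(20 + 4 \left(\frac{9}{2} - 3 \left(\left(-2\right) 6\right) - 1 + 2 \left(\left(-2\right) 6\right)\right)\right) \left(0 - 3\right) = \left(20 + 4 \left(\frac{9}{2} - -36 - 1 + 2 \left(-12\right)\right)\right) \left(-3\right) = \left(20 + 4 \left(\frac{9}{2} + 36 - 1 - 24\right)\right) \left(-3\right) = \left(20 + 4 \cdot \frac{31}{2}\right) \left(-3\right) = \left(20 + 62\right) \left(-3\right) = 82 \left(-3\right) = -246$)
$f{\left(2 \right)} + Q{\left(-20 \right)} = 2 - 246 = -244$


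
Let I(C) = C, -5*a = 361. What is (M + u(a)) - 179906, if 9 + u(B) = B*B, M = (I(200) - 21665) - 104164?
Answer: -7508279/25 ≈ -3.0033e+5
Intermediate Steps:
a = -361/5 (a = -1/5*361 = -361/5 ≈ -72.200)
M = -125629 (M = (200 - 21665) - 104164 = -21465 - 104164 = -125629)
u(B) = -9 + B**2 (u(B) = -9 + B*B = -9 + B**2)
(M + u(a)) - 179906 = (-125629 + (-9 + (-361/5)**2)) - 179906 = (-125629 + (-9 + 130321/25)) - 179906 = (-125629 + 130096/25) - 179906 = -3010629/25 - 179906 = -7508279/25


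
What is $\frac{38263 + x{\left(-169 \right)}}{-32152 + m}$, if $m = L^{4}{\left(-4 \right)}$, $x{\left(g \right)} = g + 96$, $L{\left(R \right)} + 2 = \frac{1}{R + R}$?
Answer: $- \frac{52142080}{43870357} \approx -1.1885$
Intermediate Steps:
$L{\left(R \right)} = -2 + \frac{1}{2 R}$ ($L{\left(R \right)} = -2 + \frac{1}{R + R} = -2 + \frac{1}{2 R}$)
$x{\left(g \right)} = 96 + g$
$m = \frac{83521}{4096}$ ($m = \left(-2 + \frac{1}{2 \left(-4\right)}\right)^{4} = \left(-2 + \frac{1}{2} \left(- \frac{1}{4}\right)\right)^{4} = \left(-2 - \frac{1}{8}\right)^{4} = \left(- \frac{17}{8}\right)^{4} = \frac{83521}{4096} \approx 20.391$)
$\frac{38263 + x{\left(-169 \right)}}{-32152 + m} = \frac{38263 + \left(96 - 169\right)}{-32152 + \frac{83521}{4096}} = \frac{38263 - 73}{- \frac{131611071}{4096}} = 38190 \left(- \frac{4096}{131611071}\right) = - \frac{52142080}{43870357}$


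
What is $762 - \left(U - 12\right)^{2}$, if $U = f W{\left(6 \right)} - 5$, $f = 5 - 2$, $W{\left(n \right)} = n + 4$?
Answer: $593$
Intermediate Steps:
$W{\left(n \right)} = 4 + n$
$f = 3$ ($f = 5 - 2 = 3$)
$U = 25$ ($U = 3 \left(4 + 6\right) - 5 = 3 \cdot 10 - 5 = 30 - 5 = 25$)
$762 - \left(U - 12\right)^{2} = 762 - \left(25 - 12\right)^{2} = 762 - 13^{2} = 762 - 169 = 593$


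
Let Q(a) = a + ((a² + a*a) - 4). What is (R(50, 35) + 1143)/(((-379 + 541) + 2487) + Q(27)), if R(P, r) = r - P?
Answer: 564/2065 ≈ 0.27312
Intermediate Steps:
Q(a) = -4 + a + 2*a² (Q(a) = a + ((a² + a²) - 4) = a + (2*a² - 4) = a + (-4 + 2*a²) = -4 + a + 2*a²)
(R(50, 35) + 1143)/(((-379 + 541) + 2487) + Q(27)) = ((35 - 1*50) + 1143)/(((-379 + 541) + 2487) + (-4 + 27 + 2*27²)) = ((35 - 50) + 1143)/((162 + 2487) + (-4 + 27 + 2*729)) = (-15 + 1143)/(2649 + (-4 + 27 + 1458)) = 1128/(2649 + 1481) = 1128/4130 = 1128*(1/4130) = 564/2065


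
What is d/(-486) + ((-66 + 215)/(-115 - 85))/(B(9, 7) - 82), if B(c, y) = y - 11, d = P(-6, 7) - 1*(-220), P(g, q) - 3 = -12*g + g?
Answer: -2449193/4179600 ≈ -0.58599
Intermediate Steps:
P(g, q) = 3 - 11*g (P(g, q) = 3 + (-12*g + g) = 3 - 11*g)
d = 289 (d = (3 - 11*(-6)) - 1*(-220) = (3 + 66) + 220 = 69 + 220 = 289)
B(c, y) = -11 + y
d/(-486) + ((-66 + 215)/(-115 - 85))/(B(9, 7) - 82) = 289/(-486) + ((-66 + 215)/(-115 - 85))/((-11 + 7) - 82) = 289*(-1/486) + (149/(-200))/(-4 - 82) = -289/486 + (149*(-1/200))/(-86) = -289/486 - 149/200*(-1/86) = -289/486 + 149/17200 = -2449193/4179600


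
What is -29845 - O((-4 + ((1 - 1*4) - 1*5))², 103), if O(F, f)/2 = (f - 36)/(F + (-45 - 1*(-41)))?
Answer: -2089217/70 ≈ -29846.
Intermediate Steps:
O(F, f) = 2*(-36 + f)/(-4 + F) (O(F, f) = 2*((f - 36)/(F + (-45 - 1*(-41)))) = 2*((-36 + f)/(F + (-45 + 41))) = 2*((-36 + f)/(F - 4)) = 2*((-36 + f)/(-4 + F)) = 2*(-36 + f)/(-4 + F))
-29845 - O((-4 + ((1 - 1*4) - 1*5))², 103) = -29845 - 2*(-36 + 103)/(-4 + (-4 + ((1 - 1*4) - 1*5))²) = -29845 - 2*67/(-4 + (-4 + ((1 - 4) - 5))²) = -29845 - 2*67/(-4 + (-4 + (-3 - 5))²) = -29845 - 2*67/(-4 + (-4 - 8)²) = -29845 - 2*67/(-4 + (-12)²) = -29845 - 2*67/(-4 + 144) = -29845 - 2*67/140 = -29845 - 1*67/70 = -29845 - 67/70 = -2089217/70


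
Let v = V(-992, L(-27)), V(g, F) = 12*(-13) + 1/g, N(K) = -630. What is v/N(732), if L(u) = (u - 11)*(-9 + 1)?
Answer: 154753/624960 ≈ 0.24762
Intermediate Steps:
L(u) = 88 - 8*u (L(u) = (-11 + u)*(-8) = 88 - 8*u)
V(g, F) = -156 + 1/g
v = -154753/992 (v = -156 + 1/(-992) = -156 - 1/992 = -154753/992 ≈ -156.00)
v/N(732) = -154753/992/(-630) = -154753/992*(-1/630) = 154753/624960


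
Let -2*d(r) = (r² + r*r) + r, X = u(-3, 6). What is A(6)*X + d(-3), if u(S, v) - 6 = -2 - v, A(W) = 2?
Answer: -23/2 ≈ -11.500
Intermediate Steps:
u(S, v) = 4 - v (u(S, v) = 6 + (-2 - v) = 4 - v)
X = -2 (X = 4 - 1*6 = 4 - 6 = -2)
d(r) = -r² - r/2 (d(r) = -((r² + r*r) + r)/2 = -((r² + r²) + r)/2 = -(2*r² + r)/2 = -(r + 2*r²)/2 = -r² - r/2)
A(6)*X + d(-3) = 2*(-2) - 1*(-3)*(½ - 3) = -4 - 1*(-3)*(-5/2) = -4 - 15/2 = -23/2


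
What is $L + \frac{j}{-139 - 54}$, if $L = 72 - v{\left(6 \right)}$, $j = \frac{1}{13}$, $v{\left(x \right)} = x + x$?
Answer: $\frac{150539}{2509} \approx 60.0$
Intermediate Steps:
$v{\left(x \right)} = 2 x$
$j = \frac{1}{13} \approx 0.076923$
$L = 60$ ($L = 72 - 2 \cdot 6 = 72 - 12 = 60$)
$L + \frac{j}{-139 - 54} = 60 + \frac{1}{13 \left(-139 - 54\right)} = 60 + \frac{1}{13 \left(-193\right)} = 60 + \frac{1}{13} \left(- \frac{1}{193}\right) = 60 - \frac{1}{2509} = \frac{150539}{2509}$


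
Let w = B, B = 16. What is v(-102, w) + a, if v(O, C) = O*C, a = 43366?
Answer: 41734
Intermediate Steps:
w = 16
v(O, C) = C*O
v(-102, w) + a = 16*(-102) + 43366 = -1632 + 43366 = 41734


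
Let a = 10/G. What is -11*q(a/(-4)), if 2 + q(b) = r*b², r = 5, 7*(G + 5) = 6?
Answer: 6633/3364 ≈ 1.9718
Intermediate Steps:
G = -29/7 (G = -5 + (⅐)*6 = -5 + 6/7 = -29/7 ≈ -4.1429)
a = -70/29 (a = 10/(-29/7) = 10*(-7/29) = -70/29 ≈ -2.4138)
q(b) = -2 + 5*b²
-11*q(a/(-4)) = -11*(-2 + 5*(-70/29/(-4))²) = -11*(-2 + 5*(-70/29*(-¼))²) = -11*(-2 + 5*(35/58)²) = -11*(-2 + 5*(1225/3364)) = -11*(-2 + 6125/3364) = -11*(-603/3364) = 6633/3364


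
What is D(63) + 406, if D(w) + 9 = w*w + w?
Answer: 4429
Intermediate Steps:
D(w) = -9 + w + w**2 (D(w) = -9 + (w*w + w) = -9 + (w**2 + w) = -9 + (w + w**2) = -9 + w + w**2)
D(63) + 406 = (-9 + 63 + 63**2) + 406 = (-9 + 63 + 3969) + 406 = 4023 + 406 = 4429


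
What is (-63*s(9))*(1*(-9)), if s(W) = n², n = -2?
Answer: 2268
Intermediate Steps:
s(W) = 4 (s(W) = (-2)² = 4)
(-63*s(9))*(1*(-9)) = (-63*4)*(1*(-9)) = -252*(-9) = 2268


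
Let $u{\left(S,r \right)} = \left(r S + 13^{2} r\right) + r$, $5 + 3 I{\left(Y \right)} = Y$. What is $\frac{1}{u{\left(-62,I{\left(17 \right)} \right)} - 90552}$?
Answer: $- \frac{1}{90120} \approx -1.1096 \cdot 10^{-5}$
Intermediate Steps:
$I{\left(Y \right)} = - \frac{5}{3} + \frac{Y}{3}$
$u{\left(S,r \right)} = 170 r + S r$ ($u{\left(S,r \right)} = \left(S r + 169 r\right) + r = \left(169 r + S r\right) + r = 170 r + S r$)
$\frac{1}{u{\left(-62,I{\left(17 \right)} \right)} - 90552} = \frac{1}{\left(- \frac{5}{3} + \frac{1}{3} \cdot 17\right) \left(170 - 62\right) - 90552} = \frac{1}{\left(- \frac{5}{3} + \frac{17}{3}\right) 108 - 90552} = \frac{1}{4 \cdot 108 - 90552} = \frac{1}{432 - 90552} = \frac{1}{-90120} = - \frac{1}{90120}$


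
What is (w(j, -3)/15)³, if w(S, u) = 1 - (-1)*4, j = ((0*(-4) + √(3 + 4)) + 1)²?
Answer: 1/27 ≈ 0.037037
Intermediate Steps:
j = (1 + √7)² (j = ((0 + √7) + 1)² = (√7 + 1)² = (1 + √7)² ≈ 13.292)
w(S, u) = 5 (w(S, u) = 1 - 1*(-4) = 1 + 4 = 5)
(w(j, -3)/15)³ = (5/15)³ = (5*(1/15))³ = (⅓)³ = 1/27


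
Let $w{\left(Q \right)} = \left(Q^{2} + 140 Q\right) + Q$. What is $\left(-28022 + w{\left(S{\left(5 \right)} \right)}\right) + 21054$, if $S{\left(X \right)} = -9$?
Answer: $-8156$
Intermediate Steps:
$w{\left(Q \right)} = Q^{2} + 141 Q$
$\left(-28022 + w{\left(S{\left(5 \right)} \right)}\right) + 21054 = \left(-28022 - 9 \left(141 - 9\right)\right) + 21054 = \left(-28022 - 1188\right) + 21054 = -29210 + 21054 = -8156$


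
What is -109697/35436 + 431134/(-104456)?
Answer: -151910081/21031266 ≈ -7.2231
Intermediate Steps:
-109697/35436 + 431134/(-104456) = -109697*1/35436 + 431134*(-1/104456) = -109697/35436 - 19597/4748 = -151910081/21031266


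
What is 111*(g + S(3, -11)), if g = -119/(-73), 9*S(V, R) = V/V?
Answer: 42328/219 ≈ 193.28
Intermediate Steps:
S(V, R) = 1/9 (S(V, R) = (V/V)/9 = (1/9)*1 = 1/9)
g = 119/73 (g = -119*(-1/73) = 119/73 ≈ 1.6301)
111*(g + S(3, -11)) = 111*(119/73 + 1/9) = 111*(1144/657) = 42328/219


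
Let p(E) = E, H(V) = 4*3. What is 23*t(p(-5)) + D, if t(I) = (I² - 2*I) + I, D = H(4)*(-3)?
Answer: 654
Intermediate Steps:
H(V) = 12
D = -36 (D = 12*(-3) = -36)
t(I) = I² - I
23*t(p(-5)) + D = 23*(-5*(-1 - 5)) - 36 = 23*(-5*(-6)) - 36 = 23*30 - 36 = 690 - 36 = 654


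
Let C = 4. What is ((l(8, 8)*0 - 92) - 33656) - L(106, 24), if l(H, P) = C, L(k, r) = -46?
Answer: -33702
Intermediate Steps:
l(H, P) = 4
((l(8, 8)*0 - 92) - 33656) - L(106, 24) = ((4*0 - 92) - 33656) - 1*(-46) = ((0 - 92) - 33656) + 46 = (-92 - 33656) + 46 = -33748 + 46 = -33702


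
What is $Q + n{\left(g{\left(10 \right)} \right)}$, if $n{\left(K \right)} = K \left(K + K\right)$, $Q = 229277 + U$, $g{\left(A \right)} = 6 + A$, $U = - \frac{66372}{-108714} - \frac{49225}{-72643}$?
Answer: $\frac{302454232287554}{1316218517} \approx 2.2979 \cdot 10^{5}$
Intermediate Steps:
$U = \frac{1695484641}{1316218517}$ ($U = \left(-66372\right) \left(- \frac{1}{108714}\right) - - \frac{49225}{72643} = \frac{11062}{18119} + \frac{49225}{72643} = \frac{1695484641}{1316218517} \approx 1.2881$)
$Q = \frac{301780328406850}{1316218517}$ ($Q = 229277 + \frac{1695484641}{1316218517} = \frac{301780328406850}{1316218517} \approx 2.2928 \cdot 10^{5}$)
$n{\left(K \right)} = 2 K^{2}$ ($n{\left(K \right)} = K 2 K = 2 K^{2}$)
$Q + n{\left(g{\left(10 \right)} \right)} = \frac{301780328406850}{1316218517} + 2 \left(6 + 10\right)^{2} = \frac{301780328406850}{1316218517} + 2 \cdot 16^{2} = \frac{301780328406850}{1316218517} + 2 \cdot 256 = \frac{301780328406850}{1316218517} + 512 = \frac{302454232287554}{1316218517}$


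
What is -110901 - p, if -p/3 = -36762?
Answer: -221187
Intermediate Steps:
p = 110286 (p = -3*(-36762) = 110286)
-110901 - p = -110901 - 1*110286 = -110901 - 110286 = -221187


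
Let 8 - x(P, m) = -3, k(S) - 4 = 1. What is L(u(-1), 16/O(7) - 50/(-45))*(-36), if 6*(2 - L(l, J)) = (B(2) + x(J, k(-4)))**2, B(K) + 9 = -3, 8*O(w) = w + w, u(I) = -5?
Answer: -66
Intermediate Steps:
k(S) = 5 (k(S) = 4 + 1 = 5)
O(w) = w/4 (O(w) = (w + w)/8 = (2*w)/8 = w/4)
B(K) = -12 (B(K) = -9 - 3 = -12)
x(P, m) = 11 (x(P, m) = 8 - 1*(-3) = 8 + 3 = 11)
L(l, J) = 11/6 (L(l, J) = 2 - (-12 + 11)**2/6 = 2 - 1/6*(-1)**2 = 2 - 1/6*1 = 2 - 1/6 = 11/6)
L(u(-1), 16/O(7) - 50/(-45))*(-36) = (11/6)*(-36) = -66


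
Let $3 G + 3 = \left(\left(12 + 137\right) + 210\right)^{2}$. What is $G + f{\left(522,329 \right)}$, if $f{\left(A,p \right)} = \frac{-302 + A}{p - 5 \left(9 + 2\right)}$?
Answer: $\frac{17656616}{411} \approx 42960.0$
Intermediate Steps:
$f{\left(A,p \right)} = \frac{-302 + A}{-55 + p}$ ($f{\left(A,p \right)} = \frac{-302 + A}{p - 55} = \frac{-302 + A}{-55 + p}$)
$G = \frac{128878}{3}$ ($G = -1 + \frac{\left(\left(12 + 137\right) + 210\right)^{2}}{3} = -1 + \frac{\left(149 + 210\right)^{2}}{3} = -1 + \frac{359^{2}}{3} = -1 + \frac{1}{3} \cdot 128881 = -1 + \frac{128881}{3} = \frac{128878}{3} \approx 42959.0$)
$G + f{\left(522,329 \right)} = \frac{128878}{3} + \frac{-302 + 522}{-55 + 329} = \frac{128878}{3} + \frac{1}{274} \cdot 220 = \frac{128878}{3} + \frac{110}{137} = \frac{17656616}{411}$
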